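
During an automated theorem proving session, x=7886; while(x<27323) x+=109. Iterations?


Step 1: x goes from 7886 toward 27323 by 109; the body runs while x<27323, so iterations = ceil((bound-start)/step)
Step 2: Distance=19437
Step 3: ceil(19437/109)=179

179


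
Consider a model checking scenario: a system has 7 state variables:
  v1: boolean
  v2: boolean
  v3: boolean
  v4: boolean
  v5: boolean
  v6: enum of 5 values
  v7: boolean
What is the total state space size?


State space = product of domain sizes of all variables.
Domain sizes:
  v1 (boolean): 2
  v2 (boolean): 2
  v3 (boolean): 2
  v4 (boolean): 2
  v5 (boolean): 2
  v6 (enum of 5 values): 5
  v7 (boolean): 2
Product = 2 * 2 * 2 * 2 * 2 * 5 * 2 = 320

320


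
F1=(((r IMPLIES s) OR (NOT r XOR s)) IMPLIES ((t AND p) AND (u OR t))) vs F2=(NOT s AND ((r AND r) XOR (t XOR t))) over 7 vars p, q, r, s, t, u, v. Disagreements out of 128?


F1 = (((r IMPLIES s) OR (NOT r XOR s)) IMPLIES ((t AND p) AND (u OR t)))
F2 = (NOT s AND ((r AND r) XOR (t XOR t)))
Evaluate both on each of 128 rows (bits = p,q,r,s,t,u,v):
  row 0 [0000000]: F1=0 F2=0 -> 0
  row 1 [0000001]: F1=0 F2=0 -> 0
  row 2 [0000010]: F1=0 F2=0 -> 0
  row 3 [0000011]: F1=0 F2=0 -> 0
  row 4 [0000100]: F1=0 F2=0 -> 0
  (every remaining row is evaluated the same way; all 128 results are listed next)
Full result column, 8 rows per line (p,q,r,s fixed per line; t,u,v runs 000..111 left to right):
  rows 0-7 [p,q,r,s=0000]: 00000000  (ones: 0)
  rows 8-15 [p,q,r,s=0001]: 00000000  (ones: 0)
  rows 16-23 [p,q,r,s=0010]: 00000000  (ones: 0)
  rows 24-31 [p,q,r,s=0011]: 00000000  (ones: 0)
  rows 32-39 [p,q,r,s=0100]: 00000000  (ones: 0)
  rows 40-47 [p,q,r,s=0101]: 00000000  (ones: 0)
  rows 48-55 [p,q,r,s=0110]: 00000000  (ones: 0)
  rows 56-63 [p,q,r,s=0111]: 00000000  (ones: 0)
  rows 64-71 [p,q,r,s=1000]: 00001111  (ones: 4)
  rows 72-79 [p,q,r,s=1001]: 00001111  (ones: 4)
  rows 80-87 [p,q,r,s=1010]: 00000000  (ones: 0)
  rows 88-95 [p,q,r,s=1011]: 00001111  (ones: 4)
  rows 96-103 [p,q,r,s=1100]: 00001111  (ones: 4)
  rows 104-111 [p,q,r,s=1101]: 00001111  (ones: 4)
  rows 112-119 [p,q,r,s=1110]: 00000000  (ones: 0)
  rows 120-127 [p,q,r,s=1111]: 00001111  (ones: 4)
Disagreements = 0+0+0+0+0+0+0+0+4+4+0+4+4+4+0+4 = 24

24


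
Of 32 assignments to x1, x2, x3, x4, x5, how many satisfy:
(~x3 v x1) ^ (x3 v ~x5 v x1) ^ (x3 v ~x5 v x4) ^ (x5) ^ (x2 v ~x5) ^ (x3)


CNF with 6 clauses over 5 vars (32 assignments).
An assignment satisfies CNF iff every clause has >=1 true literal.
Check each row (bits = x1,x2,x3,x4,x5; clause T/F shown):
  row 0 [00000]: clauses=TTTFTF -> 0
  row 1 [00001]: clauses=TFFTFF -> 0
  row 2 [00010]: clauses=TTTFTF -> 0
  row 3 [00011]: clauses=TFTTFF -> 0
  row 4 [00100]: clauses=FTTFTT -> 0
  row 5 [00101]: clauses=FTTTFT -> 0
  row 6 [00110]: clauses=FTTFTT -> 0
  row 7 [00111]: clauses=FTTTFT -> 0
  row 8 [01000]: clauses=TTTFTF -> 0
  row 9 [01001]: clauses=TFFTTF -> 0
  row 10 [01010]: clauses=TTTFTF -> 0
  row 11 [01011]: clauses=TFTTTF -> 0
  row 12 [01100]: clauses=FTTFTT -> 0
  row 13 [01101]: clauses=FTTTTT -> 0
  row 14 [01110]: clauses=FTTFTT -> 0
  row 15 [01111]: clauses=FTTTTT -> 0
  row 16 [10000]: clauses=TTTFTF -> 0
  row 17 [10001]: clauses=TTFTFF -> 0
  row 18 [10010]: clauses=TTTFTF -> 0
  row 19 [10011]: clauses=TTTTFF -> 0
  row 20 [10100]: clauses=TTTFTT -> 0
  row 21 [10101]: clauses=TTTTFT -> 0
  row 22 [10110]: clauses=TTTFTT -> 0
  row 23 [10111]: clauses=TTTTFT -> 0
  row 24 [11000]: clauses=TTTFTF -> 0
  row 25 [11001]: clauses=TTFTTF -> 0
  row 26 [11010]: clauses=TTTFTF -> 0
  row 27 [11011]: clauses=TTTTTF -> 0
  row 28 [11100]: clauses=TTTFTT -> 0
  row 29 [11101]: clauses=TTTTTT -> 1
  row 30 [11110]: clauses=TTTFTT -> 0
  row 31 [11111]: clauses=TTTTTT -> 1
Full result column, 8 rows per line (x1,x2 fixed per line; x3,x4,x5 runs 000..111 left to right):
  rows 0-7 [x1,x2=00]: 00000000  (ones: 0)
  rows 8-15 [x1,x2=01]: 00000000  (ones: 0)
  rows 16-23 [x1,x2=10]: 00000000  (ones: 0)
  rows 24-31 [x1,x2=11]: 00000101  (ones: 2)
Satisfying assignments = 0+0+0+2 = 2

2


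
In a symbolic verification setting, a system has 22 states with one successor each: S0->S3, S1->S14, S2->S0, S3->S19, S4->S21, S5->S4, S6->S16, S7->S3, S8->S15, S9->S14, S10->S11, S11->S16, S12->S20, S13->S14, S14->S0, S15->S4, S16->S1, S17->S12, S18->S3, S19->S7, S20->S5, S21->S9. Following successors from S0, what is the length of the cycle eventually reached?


Trace from S0 until a state repeats:
  S0 -> S3 -> S19 -> S7 -> S3
S3 first seen at step 1, revisited at step 4.
Cycle length = 4 - 1 = 3

3


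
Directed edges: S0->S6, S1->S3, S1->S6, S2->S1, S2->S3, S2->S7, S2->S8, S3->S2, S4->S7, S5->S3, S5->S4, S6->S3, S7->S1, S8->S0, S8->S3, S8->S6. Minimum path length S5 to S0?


BFS layer-by-layer from S5:
  dist 0: {S5}
  dist 1: {S3, S4}
  dist 2: {S2, S7}
  dist 3: {S1, S8}
  dist 4: {S0, S6}
  -> S0 reached at distance 4
Shortest path length = 4

4


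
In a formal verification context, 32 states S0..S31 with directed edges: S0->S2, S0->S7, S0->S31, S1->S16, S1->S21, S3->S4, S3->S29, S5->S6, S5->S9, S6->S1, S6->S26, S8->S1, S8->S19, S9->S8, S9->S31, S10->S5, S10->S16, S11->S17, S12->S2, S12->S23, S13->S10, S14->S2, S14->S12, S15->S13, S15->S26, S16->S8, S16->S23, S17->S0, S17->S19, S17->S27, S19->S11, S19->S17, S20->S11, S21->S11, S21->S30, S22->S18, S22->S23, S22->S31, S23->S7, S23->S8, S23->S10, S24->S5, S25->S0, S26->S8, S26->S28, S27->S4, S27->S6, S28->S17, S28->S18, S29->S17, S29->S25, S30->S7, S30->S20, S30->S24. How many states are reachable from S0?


BFS from S0:
  layer 0: {S0}
  layer 1: {S2, S7, S31}
Reachable set: {S0, S2, S7, S31}
Count = 4

4


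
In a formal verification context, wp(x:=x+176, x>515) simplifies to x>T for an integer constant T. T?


Formula: wp(x:=E, P) = P[E/x] (substitute E for x in postcondition)
Step 1: Postcondition: x>515
Step 2: Substitute x+176 for x: x+176>515
Step 3: Solve for x: x > 515-176 = 339

339


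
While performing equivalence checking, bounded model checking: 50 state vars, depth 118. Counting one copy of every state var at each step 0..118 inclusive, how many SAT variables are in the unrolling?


BMC unrolls to depth k, creating one copy of each state var for steps 0..k.
Step count = 118 + 1 = 119 (steps 0 through 118)
Vars per step = 50
Total = 50 * 119 = 5950

5950


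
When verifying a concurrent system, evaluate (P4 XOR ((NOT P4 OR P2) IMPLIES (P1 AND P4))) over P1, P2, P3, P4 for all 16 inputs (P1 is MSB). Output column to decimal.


Formula: (P4 XOR ((NOT P4 OR P2) IMPLIES (P1 AND P4))) over P1, P2, P3, P4 (16 rows)
Evaluate each row (bits = P1,P2,P3,P4, MSB first):
  row 0 [0000]: (0 XOR ((NOT 0 OR 0) IMPLIES (0 AND 0))) -> 0
  row 1 [0001]: (1 XOR ((NOT 1 OR 0) IMPLIES (0 AND 1))) -> 0
  row 2 [0010]: (0 XOR ((NOT 0 OR 0) IMPLIES (0 AND 0))) -> 0
  row 3 [0011]: (1 XOR ((NOT 1 OR 0) IMPLIES (0 AND 1))) -> 0
  row 4 [0100]: (0 XOR ((NOT 0 OR 1) IMPLIES (0 AND 0))) -> 0
  row 5 [0101]: (1 XOR ((NOT 1 OR 1) IMPLIES (0 AND 1))) -> 1
  row 6 [0110]: (0 XOR ((NOT 0 OR 1) IMPLIES (0 AND 0))) -> 0
  row 7 [0111]: (1 XOR ((NOT 1 OR 1) IMPLIES (0 AND 1))) -> 1
  row 8 [1000]: (0 XOR ((NOT 0 OR 0) IMPLIES (1 AND 0))) -> 0
  row 9 [1001]: (1 XOR ((NOT 1 OR 0) IMPLIES (1 AND 1))) -> 0
  row 10 [1010]: (0 XOR ((NOT 0 OR 0) IMPLIES (1 AND 0))) -> 0
  row 11 [1011]: (1 XOR ((NOT 1 OR 0) IMPLIES (1 AND 1))) -> 0
  row 12 [1100]: (0 XOR ((NOT 0 OR 1) IMPLIES (1 AND 0))) -> 0
  row 13 [1101]: (1 XOR ((NOT 1 OR 1) IMPLIES (1 AND 1))) -> 0
  row 14 [1110]: (0 XOR ((NOT 0 OR 1) IMPLIES (1 AND 0))) -> 0
  row 15 [1111]: (1 XOR ((NOT 1 OR 1) IMPLIES (1 AND 1))) -> 0
Full result column, 4 rows per line (P1,P2 fixed per line; P3,P4 runs 00..11 left to right):
  rows 0-3 [P1,P2=00]: 0000  = hex 0
  rows 4-7 [P1,P2=01]: 0101  = hex 5
  rows 8-11 [P1,P2=10]: 0000  = hex 0
  rows 12-15 [P1,P2=11]: 0000  = hex 0
Output column (row 0 .. row 15) = 0000010100000000
Output column grouped in 4s = 0000 0101 0000 0000 = 0x0500
Convert to decimal digit by digit (value = value*16 + digit):
  0 -> 0
  0*16 + 5 = 5
  5*16 + 0 = 80
  80*16 + 0 = 1280
Decimal = 1280

1280


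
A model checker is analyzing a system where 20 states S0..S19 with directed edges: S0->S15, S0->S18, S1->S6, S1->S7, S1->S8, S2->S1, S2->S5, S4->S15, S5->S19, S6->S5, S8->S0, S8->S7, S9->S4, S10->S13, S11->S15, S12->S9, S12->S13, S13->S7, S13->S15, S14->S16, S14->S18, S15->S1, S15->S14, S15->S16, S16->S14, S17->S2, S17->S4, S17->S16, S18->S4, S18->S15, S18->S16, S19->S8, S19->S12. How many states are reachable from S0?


BFS from S0:
  layer 0: {S0}
  layer 1: {S15, S18}
  layer 2: {S1, S4, S14, S16}
  layer 3: {S6, S7, S8}
  layer 4: {S5}
  layer 5: {S19}
  layer 6: {S12}
  layer 7: {S9, S13}
Reachable set: {S0, S1, S4, S5, S6, S7, S8, S9, S12, S13, S14, S15, S16, S18, S19}
Count = 15

15


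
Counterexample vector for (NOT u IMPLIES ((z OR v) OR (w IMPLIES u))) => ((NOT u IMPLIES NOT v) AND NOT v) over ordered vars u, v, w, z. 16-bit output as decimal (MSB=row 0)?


F1 = (NOT u IMPLIES ((z OR v) OR (w IMPLIES u)))
F2 = ((NOT u IMPLIES NOT v) AND NOT v)
Counterexample to F1=>F2 is where F1=1 and F2=0.
Evaluate each row (bits = u,v,w,z, MSB first):
  row 0 [0000]: F1=1 F2=1 -> F1&~F2 -> 0
  row 1 [0001]: F1=1 F2=1 -> F1&~F2 -> 0
  row 2 [0010]: F1=0 F2=1 -> F1&~F2 -> 0
  row 3 [0011]: F1=1 F2=1 -> F1&~F2 -> 0
  row 4 [0100]: F1=1 F2=0 -> F1&~F2 -> 1
  row 5 [0101]: F1=1 F2=0 -> F1&~F2 -> 1
  row 6 [0110]: F1=1 F2=0 -> F1&~F2 -> 1
  row 7 [0111]: F1=1 F2=0 -> F1&~F2 -> 1
  row 8 [1000]: F1=1 F2=1 -> F1&~F2 -> 0
  row 9 [1001]: F1=1 F2=1 -> F1&~F2 -> 0
  row 10 [1010]: F1=1 F2=1 -> F1&~F2 -> 0
  row 11 [1011]: F1=1 F2=1 -> F1&~F2 -> 0
  row 12 [1100]: F1=1 F2=0 -> F1&~F2 -> 1
  row 13 [1101]: F1=1 F2=0 -> F1&~F2 -> 1
  row 14 [1110]: F1=1 F2=0 -> F1&~F2 -> 1
  row 15 [1111]: F1=1 F2=0 -> F1&~F2 -> 1
Full result column, 4 rows per line (u,v fixed per line; w,z runs 00..11 left to right):
  rows 0-3 [u,v=00]: 0000  = hex 0
  rows 4-7 [u,v=01]: 1111  = hex F
  rows 8-11 [u,v=10]: 0000  = hex 0
  rows 12-15 [u,v=11]: 1111  = hex F
Counterexample vector (row 0 .. row 15) = 0000111100001111
Output column grouped in 4s = 0000 1111 0000 1111 = 0x0F0F
Convert to decimal digit by digit (value = value*16 + digit):
  0 -> 0
  0*16 + 15 (F) = 15
  15*16 + 0 = 240
  240*16 + 15 (F) = 3855
Decimal = 3855

3855


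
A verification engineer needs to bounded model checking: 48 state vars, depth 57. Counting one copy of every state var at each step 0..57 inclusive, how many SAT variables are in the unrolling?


BMC unrolls to depth k, creating one copy of each state var for steps 0..k.
Step count = 57 + 1 = 58 (steps 0 through 57)
Vars per step = 48
Total = 48 * 58 = 2784

2784


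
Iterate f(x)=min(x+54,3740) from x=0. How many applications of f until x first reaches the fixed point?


Step 1: x=0, cap=3740, increment=54
Step 2: x grows by 54 each step until capped at 3740; fixed point is x=3740
Step 3: iterations = ceil(3740/54) = 70

70


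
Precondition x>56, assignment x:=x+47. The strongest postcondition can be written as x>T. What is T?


Formula: sp(P, x:=E) = exists old_x. (x = E[old_x/x]) AND P[old_x/x] (old_x is the value of x before the assignment; eliminate old_x by solving x = E[old_x/x] for old_x)
Step 1: Precondition P: x>56, i.e. old_x > 56
Step 2: Assignment gives x = old_x + 47, so old_x = x - 47
Step 3: Substitute into P: x - 47 > 56
Step 4: Simplify: x > 56+47 = 103

103


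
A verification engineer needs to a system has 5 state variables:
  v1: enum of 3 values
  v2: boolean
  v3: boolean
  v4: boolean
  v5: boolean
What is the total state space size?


State space = product of domain sizes of all variables.
Domain sizes:
  v1 (enum of 3 values): 3
  v2 (boolean): 2
  v3 (boolean): 2
  v4 (boolean): 2
  v5 (boolean): 2
Product = 3 * 2 * 2 * 2 * 2 = 48

48


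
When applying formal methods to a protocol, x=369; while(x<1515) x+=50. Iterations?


Step 1: x goes from 369 toward 1515 by 50; the body runs while x<1515, so iterations = ceil((bound-start)/step)
Step 2: Distance=1146
Step 3: ceil(1146/50)=23

23


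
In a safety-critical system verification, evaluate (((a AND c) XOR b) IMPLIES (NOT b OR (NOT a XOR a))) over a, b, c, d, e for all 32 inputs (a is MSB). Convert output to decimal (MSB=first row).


Formula: (((a AND c) XOR b) IMPLIES (NOT b OR (NOT a XOR a))) over a, b, c, d, e (32 rows)
Evaluate each row (bits = a,b,c,d,e, MSB first):
  row 0 [00000]: (((0 AND 0) XOR 0) IMPLIES (NOT 0 OR (NOT 0 XOR 0))) -> 1
  row 1 [00001]: (((0 AND 0) XOR 0) IMPLIES (NOT 0 OR (NOT 0 XOR 0))) -> 1
  row 2 [00010]: (((0 AND 0) XOR 0) IMPLIES (NOT 0 OR (NOT 0 XOR 0))) -> 1
  row 3 [00011]: (((0 AND 0) XOR 0) IMPLIES (NOT 0 OR (NOT 0 XOR 0))) -> 1
  row 4 [00100]: (((0 AND 1) XOR 0) IMPLIES (NOT 0 OR (NOT 0 XOR 0))) -> 1
  row 5 [00101]: (((0 AND 1) XOR 0) IMPLIES (NOT 0 OR (NOT 0 XOR 0))) -> 1
  row 6 [00110]: (((0 AND 1) XOR 0) IMPLIES (NOT 0 OR (NOT 0 XOR 0))) -> 1
  row 7 [00111]: (((0 AND 1) XOR 0) IMPLIES (NOT 0 OR (NOT 0 XOR 0))) -> 1
  row 8 [01000]: (((0 AND 0) XOR 1) IMPLIES (NOT 1 OR (NOT 0 XOR 0))) -> 1
  row 9 [01001]: (((0 AND 0) XOR 1) IMPLIES (NOT 1 OR (NOT 0 XOR 0))) -> 1
  row 10 [01010]: (((0 AND 0) XOR 1) IMPLIES (NOT 1 OR (NOT 0 XOR 0))) -> 1
  row 11 [01011]: (((0 AND 0) XOR 1) IMPLIES (NOT 1 OR (NOT 0 XOR 0))) -> 1
  row 12 [01100]: (((0 AND 1) XOR 1) IMPLIES (NOT 1 OR (NOT 0 XOR 0))) -> 1
  row 13 [01101]: (((0 AND 1) XOR 1) IMPLIES (NOT 1 OR (NOT 0 XOR 0))) -> 1
  row 14 [01110]: (((0 AND 1) XOR 1) IMPLIES (NOT 1 OR (NOT 0 XOR 0))) -> 1
  row 15 [01111]: (((0 AND 1) XOR 1) IMPLIES (NOT 1 OR (NOT 0 XOR 0))) -> 1
  row 16 [10000]: (((1 AND 0) XOR 0) IMPLIES (NOT 0 OR (NOT 1 XOR 1))) -> 1
  row 17 [10001]: (((1 AND 0) XOR 0) IMPLIES (NOT 0 OR (NOT 1 XOR 1))) -> 1
  row 18 [10010]: (((1 AND 0) XOR 0) IMPLIES (NOT 0 OR (NOT 1 XOR 1))) -> 1
  row 19 [10011]: (((1 AND 0) XOR 0) IMPLIES (NOT 0 OR (NOT 1 XOR 1))) -> 1
  row 20 [10100]: (((1 AND 1) XOR 0) IMPLIES (NOT 0 OR (NOT 1 XOR 1))) -> 1
  row 21 [10101]: (((1 AND 1) XOR 0) IMPLIES (NOT 0 OR (NOT 1 XOR 1))) -> 1
  row 22 [10110]: (((1 AND 1) XOR 0) IMPLIES (NOT 0 OR (NOT 1 XOR 1))) -> 1
  row 23 [10111]: (((1 AND 1) XOR 0) IMPLIES (NOT 0 OR (NOT 1 XOR 1))) -> 1
  row 24 [11000]: (((1 AND 0) XOR 1) IMPLIES (NOT 1 OR (NOT 1 XOR 1))) -> 1
  row 25 [11001]: (((1 AND 0) XOR 1) IMPLIES (NOT 1 OR (NOT 1 XOR 1))) -> 1
  row 26 [11010]: (((1 AND 0) XOR 1) IMPLIES (NOT 1 OR (NOT 1 XOR 1))) -> 1
  row 27 [11011]: (((1 AND 0) XOR 1) IMPLIES (NOT 1 OR (NOT 1 XOR 1))) -> 1
  row 28 [11100]: (((1 AND 1) XOR 1) IMPLIES (NOT 1 OR (NOT 1 XOR 1))) -> 1
  row 29 [11101]: (((1 AND 1) XOR 1) IMPLIES (NOT 1 OR (NOT 1 XOR 1))) -> 1
  row 30 [11110]: (((1 AND 1) XOR 1) IMPLIES (NOT 1 OR (NOT 1 XOR 1))) -> 1
  row 31 [11111]: (((1 AND 1) XOR 1) IMPLIES (NOT 1 OR (NOT 1 XOR 1))) -> 1
Full result column, 4 rows per line (a,b,c fixed per line; d,e runs 00..11 left to right):
  rows 0-3 [a,b,c=000]: 1111  = hex F
  rows 4-7 [a,b,c=001]: 1111  = hex F
  rows 8-11 [a,b,c=010]: 1111  = hex F
  rows 12-15 [a,b,c=011]: 1111  = hex F
  rows 16-19 [a,b,c=100]: 1111  = hex F
  rows 20-23 [a,b,c=101]: 1111  = hex F
  rows 24-27 [a,b,c=110]: 1111  = hex F
  rows 28-31 [a,b,c=111]: 1111  = hex F
Output column (row 0 .. row 31) = 11111111111111111111111111111111
Output column grouped in 4s = 1111 1111 1111 1111 1111 1111 1111 1111 = 0xFFFFFFFF
Convert to decimal digit by digit (value = value*16 + digit):
  F -> 15
  15*16 + 15 (F) = 255
  255*16 + 15 (F) = 4095
  4095*16 + 15 (F) = 65535
  65535*16 + 15 (F) = 1048575
  1048575*16 + 15 (F) = 16777215
  16777215*16 + 15 (F) = 268435455
  268435455*16 + 15 (F) = 4294967295
Decimal = 4294967295

4294967295


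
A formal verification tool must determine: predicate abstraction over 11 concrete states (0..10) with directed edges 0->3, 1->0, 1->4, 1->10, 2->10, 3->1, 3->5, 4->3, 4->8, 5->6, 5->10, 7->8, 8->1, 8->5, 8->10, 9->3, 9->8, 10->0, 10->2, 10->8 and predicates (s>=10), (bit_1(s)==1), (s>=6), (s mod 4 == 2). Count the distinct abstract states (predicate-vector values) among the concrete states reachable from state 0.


BFS from 0:
Concrete reachable: {0, 1, 2, 3, 4, 5, 6, 8, 10}
Abstract via predicates (s>=10), (bit_1(s)==1), (s>=6), (s mod 4 == 2):
  (0,0,0,0) <- {0, 1, 4, 5}
  (0,0,1,0) <- {8}
  (0,1,0,0) <- {3}
  (0,1,0,1) <- {2}
  (0,1,1,1) <- {6}
  (1,1,1,1) <- {10}
Distinct abstract states = 6

6


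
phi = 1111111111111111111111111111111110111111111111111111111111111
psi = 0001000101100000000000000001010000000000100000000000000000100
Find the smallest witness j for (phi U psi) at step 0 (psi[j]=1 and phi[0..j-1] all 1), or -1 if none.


(phi U psi) at 0: need smallest j with psi[j]=1 and phi[i]=1 for all i in [0,j).
Scan from step 0:
  step 0: phi=1, psi=0 -> continue
  step 1: phi=1, psi=0 -> continue
  step 2: phi=1, psi=0 -> continue
  step 3: psi=1 and phi held for [0,3) -> witness found
Witness step = 3

3


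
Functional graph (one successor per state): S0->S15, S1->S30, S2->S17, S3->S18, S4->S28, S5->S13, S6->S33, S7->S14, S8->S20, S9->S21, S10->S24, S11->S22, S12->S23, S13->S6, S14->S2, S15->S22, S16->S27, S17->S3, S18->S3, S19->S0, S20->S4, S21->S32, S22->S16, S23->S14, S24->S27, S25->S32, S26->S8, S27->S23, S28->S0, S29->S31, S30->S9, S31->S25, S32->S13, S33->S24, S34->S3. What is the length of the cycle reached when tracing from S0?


Trace from S0 until a state repeats:
  S0 -> S15 -> S22 -> S16 -> S27 -> S23 -> S14 -> S2 -> S17 -> S3 -> S18 -> S3
S3 first seen at step 9, revisited at step 11.
Cycle length = 11 - 9 = 2

2


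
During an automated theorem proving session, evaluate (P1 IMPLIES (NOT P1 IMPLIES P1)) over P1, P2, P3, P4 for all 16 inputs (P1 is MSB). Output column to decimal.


Formula: (P1 IMPLIES (NOT P1 IMPLIES P1)) over P1, P2, P3, P4 (16 rows)
Evaluate each row (bits = P1,P2,P3,P4, MSB first):
  row 0 [0000]: (0 IMPLIES (NOT 0 IMPLIES 0)) -> 1
  row 1 [0001]: (0 IMPLIES (NOT 0 IMPLIES 0)) -> 1
  row 2 [0010]: (0 IMPLIES (NOT 0 IMPLIES 0)) -> 1
  row 3 [0011]: (0 IMPLIES (NOT 0 IMPLIES 0)) -> 1
  row 4 [0100]: (0 IMPLIES (NOT 0 IMPLIES 0)) -> 1
  row 5 [0101]: (0 IMPLIES (NOT 0 IMPLIES 0)) -> 1
  row 6 [0110]: (0 IMPLIES (NOT 0 IMPLIES 0)) -> 1
  row 7 [0111]: (0 IMPLIES (NOT 0 IMPLIES 0)) -> 1
  row 8 [1000]: (1 IMPLIES (NOT 1 IMPLIES 1)) -> 1
  row 9 [1001]: (1 IMPLIES (NOT 1 IMPLIES 1)) -> 1
  row 10 [1010]: (1 IMPLIES (NOT 1 IMPLIES 1)) -> 1
  row 11 [1011]: (1 IMPLIES (NOT 1 IMPLIES 1)) -> 1
  row 12 [1100]: (1 IMPLIES (NOT 1 IMPLIES 1)) -> 1
  row 13 [1101]: (1 IMPLIES (NOT 1 IMPLIES 1)) -> 1
  row 14 [1110]: (1 IMPLIES (NOT 1 IMPLIES 1)) -> 1
  row 15 [1111]: (1 IMPLIES (NOT 1 IMPLIES 1)) -> 1
Full result column, 4 rows per line (P1,P2 fixed per line; P3,P4 runs 00..11 left to right):
  rows 0-3 [P1,P2=00]: 1111  = hex F
  rows 4-7 [P1,P2=01]: 1111  = hex F
  rows 8-11 [P1,P2=10]: 1111  = hex F
  rows 12-15 [P1,P2=11]: 1111  = hex F
Output column (row 0 .. row 15) = 1111111111111111
Output column grouped in 4s = 1111 1111 1111 1111 = 0xFFFF
Convert to decimal digit by digit (value = value*16 + digit):
  F -> 15
  15*16 + 15 (F) = 255
  255*16 + 15 (F) = 4095
  4095*16 + 15 (F) = 65535
Decimal = 65535

65535


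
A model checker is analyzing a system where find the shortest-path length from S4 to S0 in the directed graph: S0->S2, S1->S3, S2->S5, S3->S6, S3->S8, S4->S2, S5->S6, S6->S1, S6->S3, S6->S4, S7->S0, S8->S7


BFS layer-by-layer from S4:
  dist 0: {S4}
  dist 1: {S2}
  dist 2: {S5}
  dist 3: {S6}
  dist 4: {S1, S3}
  dist 5: {S8}
  dist 6: {S7}
  dist 7: {S0}
  -> S0 reached at distance 7
Shortest path length = 7

7


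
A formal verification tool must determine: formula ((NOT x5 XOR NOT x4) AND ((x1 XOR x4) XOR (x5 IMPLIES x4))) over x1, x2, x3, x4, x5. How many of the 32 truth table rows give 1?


Formula: ((NOT x5 XOR NOT x4) AND ((x1 XOR x4) XOR (x5 IMPLIES x4))) over 5 vars (32 rows)
Evaluate each row (x1, x2, x3, x4, x5 as bits, MSB first):
  row 0 [00000]: ((NOT 0 XOR NOT 0) AND ((0 XOR 0) XOR (0 IMPLIES 0))) -> 0
  row 1 [00001]: ((NOT 1 XOR NOT 0) AND ((0 XOR 0) XOR (1 IMPLIES 0))) -> 0
  row 2 [00010]: ((NOT 0 XOR NOT 1) AND ((0 XOR 1) XOR (0 IMPLIES 1))) -> 0
  row 3 [00011]: ((NOT 1 XOR NOT 1) AND ((0 XOR 1) XOR (1 IMPLIES 1))) -> 0
  row 4 [00100]: ((NOT 0 XOR NOT 0) AND ((0 XOR 0) XOR (0 IMPLIES 0))) -> 0
  row 5 [00101]: ((NOT 1 XOR NOT 0) AND ((0 XOR 0) XOR (1 IMPLIES 0))) -> 0
  row 6 [00110]: ((NOT 0 XOR NOT 1) AND ((0 XOR 1) XOR (0 IMPLIES 1))) -> 0
  row 7 [00111]: ((NOT 1 XOR NOT 1) AND ((0 XOR 1) XOR (1 IMPLIES 1))) -> 0
  row 8 [01000]: ((NOT 0 XOR NOT 0) AND ((0 XOR 0) XOR (0 IMPLIES 0))) -> 0
  row 9 [01001]: ((NOT 1 XOR NOT 0) AND ((0 XOR 0) XOR (1 IMPLIES 0))) -> 0
  row 10 [01010]: ((NOT 0 XOR NOT 1) AND ((0 XOR 1) XOR (0 IMPLIES 1))) -> 0
  row 11 [01011]: ((NOT 1 XOR NOT 1) AND ((0 XOR 1) XOR (1 IMPLIES 1))) -> 0
  row 12 [01100]: ((NOT 0 XOR NOT 0) AND ((0 XOR 0) XOR (0 IMPLIES 0))) -> 0
  row 13 [01101]: ((NOT 1 XOR NOT 0) AND ((0 XOR 0) XOR (1 IMPLIES 0))) -> 0
  row 14 [01110]: ((NOT 0 XOR NOT 1) AND ((0 XOR 1) XOR (0 IMPLIES 1))) -> 0
  row 15 [01111]: ((NOT 1 XOR NOT 1) AND ((0 XOR 1) XOR (1 IMPLIES 1))) -> 0
  row 16 [10000]: ((NOT 0 XOR NOT 0) AND ((1 XOR 0) XOR (0 IMPLIES 0))) -> 0
  row 17 [10001]: ((NOT 1 XOR NOT 0) AND ((1 XOR 0) XOR (1 IMPLIES 0))) -> 1
  row 18 [10010]: ((NOT 0 XOR NOT 1) AND ((1 XOR 1) XOR (0 IMPLIES 1))) -> 1
  row 19 [10011]: ((NOT 1 XOR NOT 1) AND ((1 XOR 1) XOR (1 IMPLIES 1))) -> 0
  row 20 [10100]: ((NOT 0 XOR NOT 0) AND ((1 XOR 0) XOR (0 IMPLIES 0))) -> 0
  row 21 [10101]: ((NOT 1 XOR NOT 0) AND ((1 XOR 0) XOR (1 IMPLIES 0))) -> 1
  row 22 [10110]: ((NOT 0 XOR NOT 1) AND ((1 XOR 1) XOR (0 IMPLIES 1))) -> 1
  row 23 [10111]: ((NOT 1 XOR NOT 1) AND ((1 XOR 1) XOR (1 IMPLIES 1))) -> 0
  row 24 [11000]: ((NOT 0 XOR NOT 0) AND ((1 XOR 0) XOR (0 IMPLIES 0))) -> 0
  row 25 [11001]: ((NOT 1 XOR NOT 0) AND ((1 XOR 0) XOR (1 IMPLIES 0))) -> 1
  row 26 [11010]: ((NOT 0 XOR NOT 1) AND ((1 XOR 1) XOR (0 IMPLIES 1))) -> 1
  row 27 [11011]: ((NOT 1 XOR NOT 1) AND ((1 XOR 1) XOR (1 IMPLIES 1))) -> 0
  row 28 [11100]: ((NOT 0 XOR NOT 0) AND ((1 XOR 0) XOR (0 IMPLIES 0))) -> 0
  row 29 [11101]: ((NOT 1 XOR NOT 0) AND ((1 XOR 0) XOR (1 IMPLIES 0))) -> 1
  row 30 [11110]: ((NOT 0 XOR NOT 1) AND ((1 XOR 1) XOR (0 IMPLIES 1))) -> 1
  row 31 [11111]: ((NOT 1 XOR NOT 1) AND ((1 XOR 1) XOR (1 IMPLIES 1))) -> 0
Full result column, 8 rows per line (x1,x2 fixed per line; x3,x4,x5 runs 000..111 left to right):
  rows 0-7 [x1,x2=00]: 00000000  (ones: 0)
  rows 8-15 [x1,x2=01]: 00000000  (ones: 0)
  rows 16-23 [x1,x2=10]: 01100110  (ones: 4)
  rows 24-31 [x1,x2=11]: 01100110  (ones: 4)
Count of 1-rows = 0+0+4+4 = 8

8


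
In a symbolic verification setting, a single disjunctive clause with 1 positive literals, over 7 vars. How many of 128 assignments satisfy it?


Step 1: Total=2^7=128
Step 2: Unsat when all 1 false: 2^6=64
Step 3: Sat=128-64=64

64


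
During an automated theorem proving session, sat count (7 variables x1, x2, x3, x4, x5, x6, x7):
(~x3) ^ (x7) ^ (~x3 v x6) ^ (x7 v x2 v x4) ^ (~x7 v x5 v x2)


CNF with 5 clauses over 7 vars (128 assignments).
An assignment satisfies CNF iff every clause has >=1 true literal.
Check each row (bits = x1,x2,x3,x4,x5,x6,x7; clause T/F shown):
  row 0 [0000000]: clauses=TFTFT -> 0
  row 1 [0000001]: clauses=TTTTF -> 0
  row 2 [0000010]: clauses=TFTFT -> 0
  row 3 [0000011]: clauses=TTTTF -> 0
  row 4 [0000100]: clauses=TFTFT -> 0
  (every remaining row is evaluated the same way; all 128 results are listed next)
Full result column, 8 rows per line (x1,x2,x3,x4 fixed per line; x5,x6,x7 runs 000..111 left to right):
  rows 0-7 [x1,x2,x3,x4=0000]: 00000101  (ones: 2)
  rows 8-15 [x1,x2,x3,x4=0001]: 00000101  (ones: 2)
  rows 16-23 [x1,x2,x3,x4=0010]: 00000000  (ones: 0)
  rows 24-31 [x1,x2,x3,x4=0011]: 00000000  (ones: 0)
  rows 32-39 [x1,x2,x3,x4=0100]: 01010101  (ones: 4)
  rows 40-47 [x1,x2,x3,x4=0101]: 01010101  (ones: 4)
  rows 48-55 [x1,x2,x3,x4=0110]: 00000000  (ones: 0)
  rows 56-63 [x1,x2,x3,x4=0111]: 00000000  (ones: 0)
  rows 64-71 [x1,x2,x3,x4=1000]: 00000101  (ones: 2)
  rows 72-79 [x1,x2,x3,x4=1001]: 00000101  (ones: 2)
  rows 80-87 [x1,x2,x3,x4=1010]: 00000000  (ones: 0)
  rows 88-95 [x1,x2,x3,x4=1011]: 00000000  (ones: 0)
  rows 96-103 [x1,x2,x3,x4=1100]: 01010101  (ones: 4)
  rows 104-111 [x1,x2,x3,x4=1101]: 01010101  (ones: 4)
  rows 112-119 [x1,x2,x3,x4=1110]: 00000000  (ones: 0)
  rows 120-127 [x1,x2,x3,x4=1111]: 00000000  (ones: 0)
Satisfying assignments = 2+2+0+0+4+4+0+0+2+2+0+0+4+4+0+0 = 24

24


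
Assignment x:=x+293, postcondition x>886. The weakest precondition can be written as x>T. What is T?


Formula: wp(x:=E, P) = P[E/x] (substitute E for x in postcondition)
Step 1: Postcondition: x>886
Step 2: Substitute x+293 for x: x+293>886
Step 3: Solve for x: x > 886-293 = 593

593


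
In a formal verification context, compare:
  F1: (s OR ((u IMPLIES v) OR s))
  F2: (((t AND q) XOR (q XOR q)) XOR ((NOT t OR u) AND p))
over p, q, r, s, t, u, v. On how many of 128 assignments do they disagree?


F1 = (s OR ((u IMPLIES v) OR s))
F2 = (((t AND q) XOR (q XOR q)) XOR ((NOT t OR u) AND p))
Evaluate both on each of 128 rows (bits = p,q,r,s,t,u,v):
  row 0 [0000000]: F1=1 F2=0 (differ) -> 1
  row 1 [0000001]: F1=1 F2=0 (differ) -> 1
  row 2 [0000010]: F1=0 F2=0 -> 0
  row 3 [0000011]: F1=1 F2=0 (differ) -> 1
  row 4 [0000100]: F1=1 F2=0 (differ) -> 1
  (every remaining row is evaluated the same way; all 128 results are listed next)
Full result column, 8 rows per line (p,q,r,s fixed per line; t,u,v runs 000..111 left to right):
  rows 0-7 [p,q,r,s=0000]: 11011101  (ones: 6)
  rows 8-15 [p,q,r,s=0001]: 11111111  (ones: 8)
  rows 16-23 [p,q,r,s=0010]: 11011101  (ones: 6)
  rows 24-31 [p,q,r,s=0011]: 11111111  (ones: 8)
  rows 32-39 [p,q,r,s=0100]: 11010010  (ones: 4)
  rows 40-47 [p,q,r,s=0101]: 11110000  (ones: 4)
  rows 48-55 [p,q,r,s=0110]: 11010010  (ones: 4)
  rows 56-63 [p,q,r,s=0111]: 11110000  (ones: 4)
  rows 64-71 [p,q,r,s=1000]: 00101110  (ones: 4)
  rows 72-79 [p,q,r,s=1001]: 00001100  (ones: 2)
  rows 80-87 [p,q,r,s=1010]: 00101110  (ones: 4)
  rows 88-95 [p,q,r,s=1011]: 00001100  (ones: 2)
  rows 96-103 [p,q,r,s=1100]: 00100001  (ones: 2)
  rows 104-111 [p,q,r,s=1101]: 00000011  (ones: 2)
  rows 112-119 [p,q,r,s=1110]: 00100001  (ones: 2)
  rows 120-127 [p,q,r,s=1111]: 00000011  (ones: 2)
Disagreements = 6+8+6+8+4+4+4+4+4+2+4+2+2+2+2+2 = 64

64


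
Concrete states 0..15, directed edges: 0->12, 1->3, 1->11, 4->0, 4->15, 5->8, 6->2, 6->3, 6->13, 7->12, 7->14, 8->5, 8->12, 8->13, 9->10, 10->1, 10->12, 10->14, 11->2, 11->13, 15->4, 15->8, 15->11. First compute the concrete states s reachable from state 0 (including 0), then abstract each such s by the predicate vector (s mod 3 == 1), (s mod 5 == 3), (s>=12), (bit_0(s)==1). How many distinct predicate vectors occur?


BFS from 0:
Concrete reachable: {0, 12}
Abstract via predicates (s mod 3 == 1), (s mod 5 == 3), (s>=12), (bit_0(s)==1):
  (0,0,0,0) <- {0}
  (0,0,1,0) <- {12}
Distinct abstract states = 2

2


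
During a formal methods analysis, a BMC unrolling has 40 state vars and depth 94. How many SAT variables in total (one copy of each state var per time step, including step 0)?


BMC unrolls to depth k, creating one copy of each state var for steps 0..k.
Step count = 94 + 1 = 95 (steps 0 through 94)
Vars per step = 40
Total = 40 * 95 = 3800

3800


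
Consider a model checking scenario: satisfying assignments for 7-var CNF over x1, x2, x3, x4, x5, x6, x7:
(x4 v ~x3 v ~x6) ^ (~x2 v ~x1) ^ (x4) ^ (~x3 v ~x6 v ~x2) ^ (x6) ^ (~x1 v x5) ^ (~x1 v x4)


CNF with 7 clauses over 7 vars (128 assignments).
An assignment satisfies CNF iff every clause has >=1 true literal.
Check each row (bits = x1,x2,x3,x4,x5,x6,x7; clause T/F shown):
  row 0 [0000000]: clauses=TTFTFTT -> 0
  row 1 [0000001]: clauses=TTFTFTT -> 0
  row 2 [0000010]: clauses=TTFTTTT -> 0
  row 3 [0000011]: clauses=TTFTTTT -> 0
  row 4 [0000100]: clauses=TTFTFTT -> 0
  (every remaining row is evaluated the same way; all 128 results are listed next)
Full result column, 8 rows per line (x1,x2,x3,x4 fixed per line; x5,x6,x7 runs 000..111 left to right):
  rows 0-7 [x1,x2,x3,x4=0000]: 00000000  (ones: 0)
  rows 8-15 [x1,x2,x3,x4=0001]: 00110011  (ones: 4)
  rows 16-23 [x1,x2,x3,x4=0010]: 00000000  (ones: 0)
  rows 24-31 [x1,x2,x3,x4=0011]: 00110011  (ones: 4)
  rows 32-39 [x1,x2,x3,x4=0100]: 00000000  (ones: 0)
  rows 40-47 [x1,x2,x3,x4=0101]: 00110011  (ones: 4)
  rows 48-55 [x1,x2,x3,x4=0110]: 00000000  (ones: 0)
  rows 56-63 [x1,x2,x3,x4=0111]: 00000000  (ones: 0)
  rows 64-71 [x1,x2,x3,x4=1000]: 00000000  (ones: 0)
  rows 72-79 [x1,x2,x3,x4=1001]: 00000011  (ones: 2)
  rows 80-87 [x1,x2,x3,x4=1010]: 00000000  (ones: 0)
  rows 88-95 [x1,x2,x3,x4=1011]: 00000011  (ones: 2)
  rows 96-103 [x1,x2,x3,x4=1100]: 00000000  (ones: 0)
  rows 104-111 [x1,x2,x3,x4=1101]: 00000000  (ones: 0)
  rows 112-119 [x1,x2,x3,x4=1110]: 00000000  (ones: 0)
  rows 120-127 [x1,x2,x3,x4=1111]: 00000000  (ones: 0)
Satisfying assignments = 0+4+0+4+0+4+0+0+0+2+0+2+0+0+0+0 = 16

16


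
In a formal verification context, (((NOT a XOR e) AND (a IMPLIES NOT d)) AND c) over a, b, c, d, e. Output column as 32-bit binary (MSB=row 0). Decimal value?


Formula: (((NOT a XOR e) AND (a IMPLIES NOT d)) AND c) over a, b, c, d, e (32 rows)
Evaluate each row (bits = a,b,c,d,e, MSB first):
  row 0 [00000]: (((NOT 0 XOR 0) AND (0 IMPLIES NOT 0)) AND 0) -> 0
  row 1 [00001]: (((NOT 0 XOR 1) AND (0 IMPLIES NOT 0)) AND 0) -> 0
  row 2 [00010]: (((NOT 0 XOR 0) AND (0 IMPLIES NOT 1)) AND 0) -> 0
  row 3 [00011]: (((NOT 0 XOR 1) AND (0 IMPLIES NOT 1)) AND 0) -> 0
  row 4 [00100]: (((NOT 0 XOR 0) AND (0 IMPLIES NOT 0)) AND 1) -> 1
  row 5 [00101]: (((NOT 0 XOR 1) AND (0 IMPLIES NOT 0)) AND 1) -> 0
  row 6 [00110]: (((NOT 0 XOR 0) AND (0 IMPLIES NOT 1)) AND 1) -> 1
  row 7 [00111]: (((NOT 0 XOR 1) AND (0 IMPLIES NOT 1)) AND 1) -> 0
  row 8 [01000]: (((NOT 0 XOR 0) AND (0 IMPLIES NOT 0)) AND 0) -> 0
  row 9 [01001]: (((NOT 0 XOR 1) AND (0 IMPLIES NOT 0)) AND 0) -> 0
  row 10 [01010]: (((NOT 0 XOR 0) AND (0 IMPLIES NOT 1)) AND 0) -> 0
  row 11 [01011]: (((NOT 0 XOR 1) AND (0 IMPLIES NOT 1)) AND 0) -> 0
  row 12 [01100]: (((NOT 0 XOR 0) AND (0 IMPLIES NOT 0)) AND 1) -> 1
  row 13 [01101]: (((NOT 0 XOR 1) AND (0 IMPLIES NOT 0)) AND 1) -> 0
  row 14 [01110]: (((NOT 0 XOR 0) AND (0 IMPLIES NOT 1)) AND 1) -> 1
  row 15 [01111]: (((NOT 0 XOR 1) AND (0 IMPLIES NOT 1)) AND 1) -> 0
  row 16 [10000]: (((NOT 1 XOR 0) AND (1 IMPLIES NOT 0)) AND 0) -> 0
  row 17 [10001]: (((NOT 1 XOR 1) AND (1 IMPLIES NOT 0)) AND 0) -> 0
  row 18 [10010]: (((NOT 1 XOR 0) AND (1 IMPLIES NOT 1)) AND 0) -> 0
  row 19 [10011]: (((NOT 1 XOR 1) AND (1 IMPLIES NOT 1)) AND 0) -> 0
  row 20 [10100]: (((NOT 1 XOR 0) AND (1 IMPLIES NOT 0)) AND 1) -> 0
  row 21 [10101]: (((NOT 1 XOR 1) AND (1 IMPLIES NOT 0)) AND 1) -> 1
  row 22 [10110]: (((NOT 1 XOR 0) AND (1 IMPLIES NOT 1)) AND 1) -> 0
  row 23 [10111]: (((NOT 1 XOR 1) AND (1 IMPLIES NOT 1)) AND 1) -> 0
  row 24 [11000]: (((NOT 1 XOR 0) AND (1 IMPLIES NOT 0)) AND 0) -> 0
  row 25 [11001]: (((NOT 1 XOR 1) AND (1 IMPLIES NOT 0)) AND 0) -> 0
  row 26 [11010]: (((NOT 1 XOR 0) AND (1 IMPLIES NOT 1)) AND 0) -> 0
  row 27 [11011]: (((NOT 1 XOR 1) AND (1 IMPLIES NOT 1)) AND 0) -> 0
  row 28 [11100]: (((NOT 1 XOR 0) AND (1 IMPLIES NOT 0)) AND 1) -> 0
  row 29 [11101]: (((NOT 1 XOR 1) AND (1 IMPLIES NOT 0)) AND 1) -> 1
  row 30 [11110]: (((NOT 1 XOR 0) AND (1 IMPLIES NOT 1)) AND 1) -> 0
  row 31 [11111]: (((NOT 1 XOR 1) AND (1 IMPLIES NOT 1)) AND 1) -> 0
Full result column, 4 rows per line (a,b,c fixed per line; d,e runs 00..11 left to right):
  rows 0-3 [a,b,c=000]: 0000  = hex 0
  rows 4-7 [a,b,c=001]: 1010  = hex A
  rows 8-11 [a,b,c=010]: 0000  = hex 0
  rows 12-15 [a,b,c=011]: 1010  = hex A
  rows 16-19 [a,b,c=100]: 0000  = hex 0
  rows 20-23 [a,b,c=101]: 0100  = hex 4
  rows 24-27 [a,b,c=110]: 0000  = hex 0
  rows 28-31 [a,b,c=111]: 0100  = hex 4
Output column (row 0 .. row 31) = 00001010000010100000010000000100
Output column grouped in 4s = 0000 1010 0000 1010 0000 0100 0000 0100 = 0x0A0A0404
Convert to decimal digit by digit (value = value*16 + digit):
  0 -> 0
  0*16 + 10 (A) = 10
  10*16 + 0 = 160
  160*16 + 10 (A) = 2570
  2570*16 + 0 = 41120
  41120*16 + 4 = 657924
  657924*16 + 0 = 10526784
  10526784*16 + 4 = 168428548
Decimal = 168428548

168428548


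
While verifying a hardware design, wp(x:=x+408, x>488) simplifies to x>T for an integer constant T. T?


Formula: wp(x:=E, P) = P[E/x] (substitute E for x in postcondition)
Step 1: Postcondition: x>488
Step 2: Substitute x+408 for x: x+408>488
Step 3: Solve for x: x > 488-408 = 80

80


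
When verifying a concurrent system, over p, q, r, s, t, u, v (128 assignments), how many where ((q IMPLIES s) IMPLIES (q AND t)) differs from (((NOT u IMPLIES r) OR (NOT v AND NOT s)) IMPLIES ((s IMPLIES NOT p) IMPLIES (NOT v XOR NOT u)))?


F1 = ((q IMPLIES s) IMPLIES (q AND t))
F2 = (((NOT u IMPLIES r) OR (NOT v AND NOT s)) IMPLIES ((s IMPLIES NOT p) IMPLIES (NOT v XOR NOT u)))
Evaluate both on each of 128 rows (bits = p,q,r,s,t,u,v):
  row 0 [0000000]: F1=0 F2=0 -> 0
  row 1 [0000001]: F1=0 F2=1 (differ) -> 1
  row 2 [0000010]: F1=0 F2=1 (differ) -> 1
  row 3 [0000011]: F1=0 F2=0 -> 0
  row 4 [0000100]: F1=0 F2=0 -> 0
  (every remaining row is evaluated the same way; all 128 results are listed next)
Full result column, 8 rows per line (p,q,r,s fixed per line; t,u,v runs 000..111 left to right):
  rows 0-7 [p,q,r,s=0000]: 01100110  (ones: 4)
  rows 8-15 [p,q,r,s=0001]: 11101110  (ones: 6)
  rows 16-23 [p,q,r,s=0010]: 01100110  (ones: 4)
  rows 24-31 [p,q,r,s=0011]: 01100110  (ones: 4)
  rows 32-39 [p,q,r,s=0100]: 10011001  (ones: 4)
  rows 40-47 [p,q,r,s=0101]: 11100001  (ones: 4)
  rows 48-55 [p,q,r,s=0110]: 10011001  (ones: 4)
  rows 56-63 [p,q,r,s=0111]: 01101001  (ones: 4)
  rows 64-71 [p,q,r,s=1000]: 01100110  (ones: 4)
  rows 72-79 [p,q,r,s=1001]: 11111111  (ones: 8)
  rows 80-87 [p,q,r,s=1010]: 01100110  (ones: 4)
  rows 88-95 [p,q,r,s=1011]: 11111111  (ones: 8)
  rows 96-103 [p,q,r,s=1100]: 10011001  (ones: 4)
  rows 104-111 [p,q,r,s=1101]: 11110000  (ones: 4)
  rows 112-119 [p,q,r,s=1110]: 10011001  (ones: 4)
  rows 120-127 [p,q,r,s=1111]: 11110000  (ones: 4)
Disagreements = 4+6+4+4+4+4+4+4+4+8+4+8+4+4+4+4 = 74

74


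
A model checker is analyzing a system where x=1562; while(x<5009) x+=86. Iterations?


Step 1: x goes from 1562 toward 5009 by 86; the body runs while x<5009, so iterations = ceil((bound-start)/step)
Step 2: Distance=3447
Step 3: ceil(3447/86)=41

41


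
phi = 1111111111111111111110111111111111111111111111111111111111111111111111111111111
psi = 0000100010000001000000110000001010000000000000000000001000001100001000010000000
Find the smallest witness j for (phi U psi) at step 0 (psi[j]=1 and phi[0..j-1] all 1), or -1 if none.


(phi U psi) at 0: need smallest j with psi[j]=1 and phi[i]=1 for all i in [0,j).
Scan from step 0:
  step 0: phi=1, psi=0 -> continue
  step 1: phi=1, psi=0 -> continue
  step 2: phi=1, psi=0 -> continue
  step 3: phi=1, psi=0 -> continue
  step 4: psi=1 and phi held for [0,4) -> witness found
Witness step = 4

4


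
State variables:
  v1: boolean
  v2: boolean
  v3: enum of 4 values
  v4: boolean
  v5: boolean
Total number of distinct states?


State space = product of domain sizes of all variables.
Domain sizes:
  v1 (boolean): 2
  v2 (boolean): 2
  v3 (enum of 4 values): 4
  v4 (boolean): 2
  v5 (boolean): 2
Product = 2 * 2 * 4 * 2 * 2 = 64

64


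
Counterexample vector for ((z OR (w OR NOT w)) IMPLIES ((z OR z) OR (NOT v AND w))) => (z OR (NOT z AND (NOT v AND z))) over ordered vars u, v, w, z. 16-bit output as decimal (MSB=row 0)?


F1 = ((z OR (w OR NOT w)) IMPLIES ((z OR z) OR (NOT v AND w)))
F2 = (z OR (NOT z AND (NOT v AND z)))
Counterexample to F1=>F2 is where F1=1 and F2=0.
Evaluate each row (bits = u,v,w,z, MSB first):
  row 0 [0000]: F1=0 F2=0 -> F1&~F2 -> 0
  row 1 [0001]: F1=1 F2=1 -> F1&~F2 -> 0
  row 2 [0010]: F1=1 F2=0 -> F1&~F2 -> 1
  row 3 [0011]: F1=1 F2=1 -> F1&~F2 -> 0
  row 4 [0100]: F1=0 F2=0 -> F1&~F2 -> 0
  row 5 [0101]: F1=1 F2=1 -> F1&~F2 -> 0
  row 6 [0110]: F1=0 F2=0 -> F1&~F2 -> 0
  row 7 [0111]: F1=1 F2=1 -> F1&~F2 -> 0
  row 8 [1000]: F1=0 F2=0 -> F1&~F2 -> 0
  row 9 [1001]: F1=1 F2=1 -> F1&~F2 -> 0
  row 10 [1010]: F1=1 F2=0 -> F1&~F2 -> 1
  row 11 [1011]: F1=1 F2=1 -> F1&~F2 -> 0
  row 12 [1100]: F1=0 F2=0 -> F1&~F2 -> 0
  row 13 [1101]: F1=1 F2=1 -> F1&~F2 -> 0
  row 14 [1110]: F1=0 F2=0 -> F1&~F2 -> 0
  row 15 [1111]: F1=1 F2=1 -> F1&~F2 -> 0
Full result column, 4 rows per line (u,v fixed per line; w,z runs 00..11 left to right):
  rows 0-3 [u,v=00]: 0010  = hex 2
  rows 4-7 [u,v=01]: 0000  = hex 0
  rows 8-11 [u,v=10]: 0010  = hex 2
  rows 12-15 [u,v=11]: 0000  = hex 0
Counterexample vector (row 0 .. row 15) = 0010000000100000
Output column grouped in 4s = 0010 0000 0010 0000 = 0x2020
Convert to decimal digit by digit (value = value*16 + digit):
  2 -> 2
  2*16 + 0 = 32
  32*16 + 2 = 514
  514*16 + 0 = 8224
Decimal = 8224

8224


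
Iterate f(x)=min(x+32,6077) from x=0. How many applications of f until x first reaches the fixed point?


Step 1: x=0, cap=6077, increment=32
Step 2: x grows by 32 each step until capped at 6077; fixed point is x=6077
Step 3: iterations = ceil(6077/32) = 190

190


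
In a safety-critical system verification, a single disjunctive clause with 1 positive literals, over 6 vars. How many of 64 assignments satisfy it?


Step 1: Total=2^6=64
Step 2: Unsat when all 1 false: 2^5=32
Step 3: Sat=64-32=32

32


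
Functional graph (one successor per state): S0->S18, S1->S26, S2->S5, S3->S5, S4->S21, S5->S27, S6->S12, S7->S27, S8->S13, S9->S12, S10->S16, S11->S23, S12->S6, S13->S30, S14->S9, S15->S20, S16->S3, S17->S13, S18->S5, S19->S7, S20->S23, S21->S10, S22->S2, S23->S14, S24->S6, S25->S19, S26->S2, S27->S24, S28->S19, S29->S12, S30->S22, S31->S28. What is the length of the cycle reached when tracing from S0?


Trace from S0 until a state repeats:
  S0 -> S18 -> S5 -> S27 -> S24 -> S6 -> S12 -> S6
S6 first seen at step 5, revisited at step 7.
Cycle length = 7 - 5 = 2

2


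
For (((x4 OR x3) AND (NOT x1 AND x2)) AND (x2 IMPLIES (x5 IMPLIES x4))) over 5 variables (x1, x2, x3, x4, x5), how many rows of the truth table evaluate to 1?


Formula: (((x4 OR x3) AND (NOT x1 AND x2)) AND (x2 IMPLIES (x5 IMPLIES x4))) over 5 vars (32 rows)
Evaluate each row (x1, x2, x3, x4, x5 as bits, MSB first):
  row 0 [00000]: (((0 OR 0) AND (NOT 0 AND 0)) AND (0 IMPLIES (0 IMPLIES 0))) -> 0
  row 1 [00001]: (((0 OR 0) AND (NOT 0 AND 0)) AND (0 IMPLIES (1 IMPLIES 0))) -> 0
  row 2 [00010]: (((1 OR 0) AND (NOT 0 AND 0)) AND (0 IMPLIES (0 IMPLIES 1))) -> 0
  row 3 [00011]: (((1 OR 0) AND (NOT 0 AND 0)) AND (0 IMPLIES (1 IMPLIES 1))) -> 0
  row 4 [00100]: (((0 OR 1) AND (NOT 0 AND 0)) AND (0 IMPLIES (0 IMPLIES 0))) -> 0
  row 5 [00101]: (((0 OR 1) AND (NOT 0 AND 0)) AND (0 IMPLIES (1 IMPLIES 0))) -> 0
  row 6 [00110]: (((1 OR 1) AND (NOT 0 AND 0)) AND (0 IMPLIES (0 IMPLIES 1))) -> 0
  row 7 [00111]: (((1 OR 1) AND (NOT 0 AND 0)) AND (0 IMPLIES (1 IMPLIES 1))) -> 0
  row 8 [01000]: (((0 OR 0) AND (NOT 0 AND 1)) AND (1 IMPLIES (0 IMPLIES 0))) -> 0
  row 9 [01001]: (((0 OR 0) AND (NOT 0 AND 1)) AND (1 IMPLIES (1 IMPLIES 0))) -> 0
  row 10 [01010]: (((1 OR 0) AND (NOT 0 AND 1)) AND (1 IMPLIES (0 IMPLIES 1))) -> 1
  row 11 [01011]: (((1 OR 0) AND (NOT 0 AND 1)) AND (1 IMPLIES (1 IMPLIES 1))) -> 1
  row 12 [01100]: (((0 OR 1) AND (NOT 0 AND 1)) AND (1 IMPLIES (0 IMPLIES 0))) -> 1
  row 13 [01101]: (((0 OR 1) AND (NOT 0 AND 1)) AND (1 IMPLIES (1 IMPLIES 0))) -> 0
  row 14 [01110]: (((1 OR 1) AND (NOT 0 AND 1)) AND (1 IMPLIES (0 IMPLIES 1))) -> 1
  row 15 [01111]: (((1 OR 1) AND (NOT 0 AND 1)) AND (1 IMPLIES (1 IMPLIES 1))) -> 1
  row 16 [10000]: (((0 OR 0) AND (NOT 1 AND 0)) AND (0 IMPLIES (0 IMPLIES 0))) -> 0
  row 17 [10001]: (((0 OR 0) AND (NOT 1 AND 0)) AND (0 IMPLIES (1 IMPLIES 0))) -> 0
  row 18 [10010]: (((1 OR 0) AND (NOT 1 AND 0)) AND (0 IMPLIES (0 IMPLIES 1))) -> 0
  row 19 [10011]: (((1 OR 0) AND (NOT 1 AND 0)) AND (0 IMPLIES (1 IMPLIES 1))) -> 0
  row 20 [10100]: (((0 OR 1) AND (NOT 1 AND 0)) AND (0 IMPLIES (0 IMPLIES 0))) -> 0
  row 21 [10101]: (((0 OR 1) AND (NOT 1 AND 0)) AND (0 IMPLIES (1 IMPLIES 0))) -> 0
  row 22 [10110]: (((1 OR 1) AND (NOT 1 AND 0)) AND (0 IMPLIES (0 IMPLIES 1))) -> 0
  row 23 [10111]: (((1 OR 1) AND (NOT 1 AND 0)) AND (0 IMPLIES (1 IMPLIES 1))) -> 0
  row 24 [11000]: (((0 OR 0) AND (NOT 1 AND 1)) AND (1 IMPLIES (0 IMPLIES 0))) -> 0
  row 25 [11001]: (((0 OR 0) AND (NOT 1 AND 1)) AND (1 IMPLIES (1 IMPLIES 0))) -> 0
  row 26 [11010]: (((1 OR 0) AND (NOT 1 AND 1)) AND (1 IMPLIES (0 IMPLIES 1))) -> 0
  row 27 [11011]: (((1 OR 0) AND (NOT 1 AND 1)) AND (1 IMPLIES (1 IMPLIES 1))) -> 0
  row 28 [11100]: (((0 OR 1) AND (NOT 1 AND 1)) AND (1 IMPLIES (0 IMPLIES 0))) -> 0
  row 29 [11101]: (((0 OR 1) AND (NOT 1 AND 1)) AND (1 IMPLIES (1 IMPLIES 0))) -> 0
  row 30 [11110]: (((1 OR 1) AND (NOT 1 AND 1)) AND (1 IMPLIES (0 IMPLIES 1))) -> 0
  row 31 [11111]: (((1 OR 1) AND (NOT 1 AND 1)) AND (1 IMPLIES (1 IMPLIES 1))) -> 0
Full result column, 8 rows per line (x1,x2 fixed per line; x3,x4,x5 runs 000..111 left to right):
  rows 0-7 [x1,x2=00]: 00000000  (ones: 0)
  rows 8-15 [x1,x2=01]: 00111011  (ones: 5)
  rows 16-23 [x1,x2=10]: 00000000  (ones: 0)
  rows 24-31 [x1,x2=11]: 00000000  (ones: 0)
Count of 1-rows = 0+5+0+0 = 5

5
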